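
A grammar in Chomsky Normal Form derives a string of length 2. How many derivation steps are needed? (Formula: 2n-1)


Chomsky Normal Form derivation:
String length n = 2
Each step either:
  - Splits a nonterminal into two (n-1 such steps)
  - Converts a nonterminal to terminal (n such steps)
Total = (n-1) + n = 2n - 1
= 2(2) - 1
= 4 - 1
= 3

3


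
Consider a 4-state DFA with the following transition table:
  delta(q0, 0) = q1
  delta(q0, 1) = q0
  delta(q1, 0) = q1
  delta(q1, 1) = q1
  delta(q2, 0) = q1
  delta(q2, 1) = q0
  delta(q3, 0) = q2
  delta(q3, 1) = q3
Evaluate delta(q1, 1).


Looking up transition function:
delta(q1, 1) in the table
Row: q1, Column: 1
Result: q1

q1


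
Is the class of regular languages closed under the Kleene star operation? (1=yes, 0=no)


Regular languages are closed under:
- Union (DFA product construction)
- Intersection (DFA product construction)
- Complement (swap accept/reject states)
- Concatenation (NFA construction)
- Kleene star (NFA construction)
Kleene star is in this list
Therefore: closed

1


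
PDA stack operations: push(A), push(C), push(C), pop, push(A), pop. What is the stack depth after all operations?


Tracing stack operations:
  push(A) -> stack = [A], depth=1
  push(C) -> stack = [A,C], depth=2
  push(C) -> stack = [A,C,C], depth=3
  pop -> removed C, stack = [A,C], depth=2
  push(A) -> stack = [A,C,A], depth=3
  pop -> removed A, stack = [A,C], depth=2
Final depth = 2

2


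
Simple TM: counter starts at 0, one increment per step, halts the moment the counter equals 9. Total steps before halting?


Counter starts at 0. Counting sequence:
  Step 1: counter = 1
  Step 2: counter = 2
  Step 3: counter = 3
  Step 4: counter = 4
  Step 5: counter = 5
  Step 6: counter = 6
  ...
  Step 9: counter = 9
Counter reached 9 -> halt
Total steps = 9

9


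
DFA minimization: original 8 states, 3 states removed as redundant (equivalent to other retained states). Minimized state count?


Original DFA: 8 states
Redundant states removed: 3
Minimized states = original - removed
= 8 - 3
= 5

5


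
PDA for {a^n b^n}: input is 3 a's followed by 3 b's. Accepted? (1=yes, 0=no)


Language requires equal numbers of a's and b's
PDA pushes for each 'a', pops for each 'b'
Number of a's = 3
Number of b's = 3
3 == 3 -> Accept

1


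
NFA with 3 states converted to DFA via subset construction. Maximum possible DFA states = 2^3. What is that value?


NFA has 3 states
Subset construction: each DFA state = subset of NFA states
Maximum subsets = 2^3
2^3 = 8

8


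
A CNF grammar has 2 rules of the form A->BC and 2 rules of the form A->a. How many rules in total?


CNF allows two rule forms:
  A -> BC (binary): 2 rules
  A -> a (terminal): 2 rules
Total = 2 + 2 = 4

4


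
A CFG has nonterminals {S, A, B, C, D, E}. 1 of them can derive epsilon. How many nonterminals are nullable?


Nonterminals: {S, A, B, C, D, E}
A nonterminal is nullable if it can derive epsilon
Counting nullable nonterminals: 1
Total nullable = 1

1


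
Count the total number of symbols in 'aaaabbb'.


String: 'aaaabbb'
Counting characters:
  'a' appears 4 time(s)
  'b' appears 3 time(s)
Total length = 4 + 3 = 7

7


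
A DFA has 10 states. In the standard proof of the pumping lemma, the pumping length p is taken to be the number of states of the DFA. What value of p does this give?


Pumping lemma for regular languages (standard proof):
Take p = |Q|, the number of DFA states.
Any string of length >= |Q| passes through |Q|+1 states while reading its first |Q| symbols,
so by pigeonhole some state repeats, giving the loop that can be pumped.
Here |Q| = 10
Therefore the proof uses p = 10

10


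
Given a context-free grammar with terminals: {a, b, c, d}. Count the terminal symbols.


Terminal symbols: a, b, c, d
Counting each: a (#1), b (#2), c (#3), d (#4)
Total = 4

4


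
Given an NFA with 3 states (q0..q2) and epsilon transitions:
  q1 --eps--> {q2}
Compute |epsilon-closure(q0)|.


Starting from q0
Initialize closure = {q0}
q0 has no outgoing epsilon transitions -> nothing to add
Final closure: {q0}
Size = 1

1


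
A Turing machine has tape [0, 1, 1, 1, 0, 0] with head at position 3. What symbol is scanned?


Tape: [0, 1, 1, 1, 0, 0]
Positions: 0 1 2 3 4 5
Values:    0 1 1 1 0 0
Head at position 3
tape[3] = 1

1


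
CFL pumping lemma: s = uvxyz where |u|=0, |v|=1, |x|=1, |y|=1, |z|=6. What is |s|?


|s| = |u| + |v| + |x| + |y| + |z|
= 0 + 1 + 1 + 1 + 6
= 1 + 1 + 7
= 2 + 7
= 9

9


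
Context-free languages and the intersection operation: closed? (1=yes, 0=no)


CFL closure properties:
  Closed under: union, concatenation, Kleene star
  NOT closed under: intersection, complement
Operation 'intersection' is in not-closed list -> No (not closed)

0


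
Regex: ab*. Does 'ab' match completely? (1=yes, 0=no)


Pattern: ab*
String: 'ab'
Pattern requires: exactly one 'a' followed by zero or more 'b's
First char is 'a' -> OK
Rest 'b': all b's? Yes
Result: 1

1


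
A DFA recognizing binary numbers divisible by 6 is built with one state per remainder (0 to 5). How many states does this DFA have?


Divisibility by 6 is tracked via the remainder mod 6: 0, 1, ..., 5
The construction assigns one state to each remainder
Number of remainders = 6

6


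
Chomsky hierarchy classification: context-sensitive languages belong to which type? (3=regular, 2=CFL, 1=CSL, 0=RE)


Chomsky hierarchy levels:
  Type 3: Regular (DFA/NFA/regex)
  Type 2: Context-free (PDA)
  Type 1: Context-sensitive
  Type 0: Recursively enumerable (TM)
'context-sensitive' corresponds to Type 1

1


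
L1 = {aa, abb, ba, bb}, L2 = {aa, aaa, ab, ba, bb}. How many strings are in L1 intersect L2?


L1 = {aa, abb, ba, bb}
L2 = {aa, aaa, ab, ba, bb}
Checking each string in L1 against L2:
  'aa': in L2? Yes
  'abb': in L2? No
  'ba': in L2? Yes
  'bb': in L2? Yes
Intersection = {aa, ba, bb}
|L1 ∩ L2| = 3

3


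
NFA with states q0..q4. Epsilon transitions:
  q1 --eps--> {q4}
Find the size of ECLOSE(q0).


Starting from q0
Initialize closure = {q0}
q0 has no outgoing epsilon transitions -> nothing to add
Final closure: {q0}
Size = 1

1


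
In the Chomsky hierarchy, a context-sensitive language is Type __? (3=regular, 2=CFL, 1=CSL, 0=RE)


Chomsky hierarchy levels:
  Type 3: Regular (DFA/NFA/regex)
  Type 2: Context-free (PDA)
  Type 1: Context-sensitive
  Type 0: Recursively enumerable (TM)
'context-sensitive' corresponds to Type 1

1


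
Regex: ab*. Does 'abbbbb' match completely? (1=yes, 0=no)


Pattern: ab*
String: 'abbbbb'
Pattern requires: exactly one 'a' followed by zero or more 'b's
First char is 'a' -> OK
Rest 'bbbbb': all b's? Yes
Result: 1

1


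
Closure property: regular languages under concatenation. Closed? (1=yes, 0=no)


Regular languages are closed under:
- Union (DFA product construction)
- Intersection (DFA product construction)
- Complement (swap accept/reject states)
- Concatenation (NFA construction)
- Kleene star (NFA construction)
concatenation is in this list
Therefore: closed

1


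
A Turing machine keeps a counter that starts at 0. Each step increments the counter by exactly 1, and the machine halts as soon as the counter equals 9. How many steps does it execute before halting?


Counter starts at 0. Counting sequence:
  Step 1: counter = 1
  Step 2: counter = 2
  Step 3: counter = 3
  Step 4: counter = 4
  Step 5: counter = 5
  Step 6: counter = 6
  ...
  Step 9: counter = 9
Counter reached 9 -> halt
Total steps = 9

9


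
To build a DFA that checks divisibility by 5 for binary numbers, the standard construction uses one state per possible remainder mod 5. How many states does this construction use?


Divisibility by 5 is tracked via the remainder mod 5: 0, 1, ..., 4
The construction assigns one state to each remainder
Number of remainders = 5

5


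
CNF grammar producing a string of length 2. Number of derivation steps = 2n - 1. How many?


Chomsky Normal Form derivation:
String length n = 2
Each step either:
  - Splits a nonterminal into two (n-1 such steps)
  - Converts a nonterminal to terminal (n such steps)
Total = (n-1) + n = 2n - 1
= 2(2) - 1
= 4 - 1
= 3

3


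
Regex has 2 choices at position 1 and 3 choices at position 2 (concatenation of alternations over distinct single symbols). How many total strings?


First group: 2 alternatives
Second group: 3 alternatives
Concatenation: each choice from group 1 pairs with each from group 2
Total = 2 x 3 = 6

6


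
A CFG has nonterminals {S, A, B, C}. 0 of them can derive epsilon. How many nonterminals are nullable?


Nonterminals: {S, A, B, C}
A nonterminal is nullable if it can derive epsilon
Counting nullable nonterminals: 0
Total nullable = 0

0


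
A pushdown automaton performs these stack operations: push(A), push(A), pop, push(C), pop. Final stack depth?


Tracing stack operations:
  push(A) -> stack = [A], depth=1
  push(A) -> stack = [A,A], depth=2
  pop -> removed A, stack = [A], depth=1
  push(C) -> stack = [A,C], depth=2
  pop -> removed C, stack = [A], depth=1
Final depth = 1

1


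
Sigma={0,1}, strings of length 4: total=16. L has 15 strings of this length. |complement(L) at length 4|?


Alphabet: {0,1}
String length: 4
Total strings of length 4 = 2^4 = 16
Strings in L = 15
Complement = total - |L|
= 16 - 15
= 1

1


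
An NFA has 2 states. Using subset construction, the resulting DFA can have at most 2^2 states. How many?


NFA has 2 states
Subset construction: each DFA state = subset of NFA states
Maximum subsets = 2^2
2^2 = 4

4


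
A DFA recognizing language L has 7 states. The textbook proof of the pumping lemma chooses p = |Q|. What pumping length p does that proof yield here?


Pumping lemma for regular languages (standard proof):
Take p = |Q|, the number of DFA states.
Any string of length >= |Q| passes through |Q|+1 states while reading its first |Q| symbols,
so by pigeonhole some state repeats, giving the loop that can be pumped.
Here |Q| = 7
Therefore the proof uses p = 7

7


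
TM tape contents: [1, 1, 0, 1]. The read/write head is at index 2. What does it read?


Tape: [1, 1, 0, 1]
Positions: 0 1 2 3
Values:    1 1 0 1
Head at position 2
tape[2] = 0

0


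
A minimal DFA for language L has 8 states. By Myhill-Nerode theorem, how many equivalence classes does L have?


Myhill-Nerode theorem:
Number of equivalence classes = number of states in minimal DFA
Minimal DFA states = 8
Therefore equivalence classes = 8

8


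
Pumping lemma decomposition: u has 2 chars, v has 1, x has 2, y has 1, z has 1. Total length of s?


|s| = |u| + |v| + |x| + |y| + |z|
= 2 + 1 + 2 + 1 + 1
= 3 + 2 + 2
= 5 + 2
= 7

7


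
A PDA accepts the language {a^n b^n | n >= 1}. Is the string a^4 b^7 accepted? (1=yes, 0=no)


Language requires equal numbers of a's and b's
PDA pushes for each 'a', pops for each 'b'
Number of a's = 4
Number of b's = 7
4 != 7 -> Reject

0


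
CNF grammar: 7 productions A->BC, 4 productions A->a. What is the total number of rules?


CNF allows two rule forms:
  A -> BC (binary): 7 rules
  A -> a (terminal): 4 rules
Total = 7 + 4 = 11

11


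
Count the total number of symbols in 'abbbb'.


String: 'abbbb'
Counting characters:
  'a' appears 1 time(s)
  'b' appears 4 time(s)
Total length = 1 + 4 = 5

5


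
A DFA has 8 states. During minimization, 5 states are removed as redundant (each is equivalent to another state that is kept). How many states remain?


Original DFA: 8 states
Redundant states removed: 5
Minimized states = original - removed
= 8 - 5
= 3

3


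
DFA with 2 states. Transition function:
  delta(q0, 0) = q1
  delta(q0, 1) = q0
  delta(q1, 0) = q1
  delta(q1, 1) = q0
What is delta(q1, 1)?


Looking up transition function:
delta(q1, 1) in the table
Row: q1, Column: 1
Result: q0

q0


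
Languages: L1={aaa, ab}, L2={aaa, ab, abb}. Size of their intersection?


L1 = {aaa, ab}
L2 = {aaa, ab, abb}
Checking each string in L1 against L2:
  'aaa': in L2? Yes
  'ab': in L2? Yes
Intersection = {aaa, ab}
|L1 ∩ L2| = 2

2


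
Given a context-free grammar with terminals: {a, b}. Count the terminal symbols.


Terminal symbols: a, b
Counting each: a (#1), b (#2)
Total = 2

2


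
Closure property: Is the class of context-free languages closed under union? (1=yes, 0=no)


CFL closure properties:
  Closed under: union, concatenation, Kleene star
  NOT closed under: intersection, complement
Operation 'union' is in closed list -> Yes (closed)

1


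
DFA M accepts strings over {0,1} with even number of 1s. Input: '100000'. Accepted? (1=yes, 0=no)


DFA has 2 states: q_even (start, accept=yes) and q_odd
Processing string '100000' character by character:
  Position 0: read '1', 1-count=1 -> q_odd
  Position 1: read '0', 1-count=1 -> q_odd (no change)
  Position 2: read '0', 1-count=1 -> q_odd (no change)
  Position 3: read '0', 1-count=1 -> q_odd (no change)
  Position 4: read '0', 1-count=1 -> q_odd (no change)
  Position 5: read '0', 1-count=1 -> q_odd (no change)
Final state: q_odd, total 1s = 1 (odd); the DFA requires an even count -> reject

0


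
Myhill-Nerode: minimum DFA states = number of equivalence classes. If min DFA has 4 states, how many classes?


Myhill-Nerode theorem:
Number of equivalence classes = number of states in minimal DFA
Minimal DFA states = 4
Therefore equivalence classes = 4

4


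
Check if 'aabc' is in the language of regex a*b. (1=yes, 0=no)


Pattern: a*b
String: 'aabc'
Pattern requires: zero or more 'a's followed by exactly one 'b'
Found 2 leading 'a's
Remaining: 'bc'
Remaining is not 'b' -> no match
Result: 0

0


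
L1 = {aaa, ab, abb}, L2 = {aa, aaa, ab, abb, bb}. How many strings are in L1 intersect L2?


L1 = {aaa, ab, abb}
L2 = {aa, aaa, ab, abb, bb}
Checking each string in L1 against L2:
  'aaa': in L2? Yes
  'ab': in L2? Yes
  'abb': in L2? Yes
Intersection = {aaa, ab, abb}
|L1 ∩ L2| = 3

3


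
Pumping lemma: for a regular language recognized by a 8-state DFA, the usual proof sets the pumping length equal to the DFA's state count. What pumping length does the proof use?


Pumping lemma for regular languages (standard proof):
Take p = |Q|, the number of DFA states.
Any string of length >= |Q| passes through |Q|+1 states while reading its first |Q| symbols,
so by pigeonhole some state repeats, giving the loop that can be pumped.
Here |Q| = 8
Therefore the proof uses p = 8

8


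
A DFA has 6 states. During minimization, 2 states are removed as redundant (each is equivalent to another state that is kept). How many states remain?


Original DFA: 6 states
Redundant states removed: 2
Minimized states = original - removed
= 6 - 2
= 4

4


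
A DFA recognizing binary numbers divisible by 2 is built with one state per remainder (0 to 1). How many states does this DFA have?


Divisibility by 2 is tracked via the remainder mod 2: 0, 1, ..., 1
The construction assigns one state to each remainder
Number of remainders = 2

2


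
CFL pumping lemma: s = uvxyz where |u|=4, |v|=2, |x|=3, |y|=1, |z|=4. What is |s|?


|s| = |u| + |v| + |x| + |y| + |z|
= 4 + 2 + 3 + 1 + 4
= 6 + 3 + 5
= 9 + 5
= 14

14


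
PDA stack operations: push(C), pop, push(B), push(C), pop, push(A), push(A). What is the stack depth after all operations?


Tracing stack operations:
  push(C) -> stack = [C], depth=1
  pop -> removed C, stack = [], depth=0
  push(B) -> stack = [B], depth=1
  push(C) -> stack = [B,C], depth=2
  pop -> removed C, stack = [B], depth=1
  push(A) -> stack = [B,A], depth=2
  push(A) -> stack = [B,A,A], depth=3
Final depth = 3

3


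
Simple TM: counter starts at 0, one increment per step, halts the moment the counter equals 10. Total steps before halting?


Counter starts at 0. Counting sequence:
  Step 1: counter = 1
  Step 2: counter = 2
  Step 3: counter = 3
  Step 4: counter = 4
  Step 5: counter = 5
  Step 6: counter = 6
  ...
  Step 10: counter = 10
Counter reached 10 -> halt
Total steps = 10

10


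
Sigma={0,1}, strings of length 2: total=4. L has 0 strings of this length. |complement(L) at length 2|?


Alphabet: {0,1}
String length: 2
Total strings of length 2 = 2^2 = 4
Strings in L = 0
Complement = total - |L|
= 4 - 0
= 4

4


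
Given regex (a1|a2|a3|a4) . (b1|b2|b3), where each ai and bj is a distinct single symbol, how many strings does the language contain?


First group: 4 alternatives
Second group: 3 alternatives
Concatenation: each choice from group 1 pairs with each from group 2
Total = 4 x 3 = 12

12


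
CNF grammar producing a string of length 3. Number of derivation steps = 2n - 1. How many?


Chomsky Normal Form derivation:
String length n = 3
Each step either:
  - Splits a nonterminal into two (n-1 such steps)
  - Converts a nonterminal to terminal (n such steps)
Total = (n-1) + n = 2n - 1
= 2(3) - 1
= 6 - 1
= 5

5


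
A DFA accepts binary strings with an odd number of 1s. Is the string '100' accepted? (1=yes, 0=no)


DFA has 2 states: q_even (start, accept=no) and q_odd
Processing string '100' character by character:
  Position 0: read '1', 1-count=1 -> q_odd
  Position 1: read '0', 1-count=1 -> q_odd (no change)
  Position 2: read '0', 1-count=1 -> q_odd (no change)
Final state: q_odd, total 1s = 1 (odd); the DFA requires an odd count -> accept

1


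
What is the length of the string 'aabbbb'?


String: 'aabbbb'
Counting characters:
  'a' appears 2 time(s)
  'b' appears 4 time(s)
Total length = 2 + 4 = 6

6


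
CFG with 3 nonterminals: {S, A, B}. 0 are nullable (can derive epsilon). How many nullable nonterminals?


Nonterminals: {S, A, B}
A nonterminal is nullable if it can derive epsilon
Counting nullable nonterminals: 0
Total nullable = 0

0


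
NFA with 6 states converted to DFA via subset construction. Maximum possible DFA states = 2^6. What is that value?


NFA has 6 states
Subset construction: each DFA state = subset of NFA states
Maximum subsets = 2^6
2^6 = 64

64


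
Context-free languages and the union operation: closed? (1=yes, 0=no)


CFL closure properties:
  Closed under: union, concatenation, Kleene star
  NOT closed under: intersection, complement
Operation 'union' is in closed list -> Yes (closed)

1


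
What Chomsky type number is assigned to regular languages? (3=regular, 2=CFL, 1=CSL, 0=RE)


Chomsky hierarchy levels:
  Type 3: Regular (DFA/NFA/regex)
  Type 2: Context-free (PDA)
  Type 1: Context-sensitive
  Type 0: Recursively enumerable (TM)
'regular' corresponds to Type 3

3


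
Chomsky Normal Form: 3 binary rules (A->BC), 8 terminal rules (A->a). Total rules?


CNF allows two rule forms:
  A -> BC (binary): 3 rules
  A -> a (terminal): 8 rules
Total = 3 + 8 = 11

11


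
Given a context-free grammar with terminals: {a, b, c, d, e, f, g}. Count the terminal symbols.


Terminal symbols: a, b, c, d, e, f, g
Counting each: a (#1), b (#2), c (#3), d (#4), e (#5), f (#6), g (#7)
Total = 7

7


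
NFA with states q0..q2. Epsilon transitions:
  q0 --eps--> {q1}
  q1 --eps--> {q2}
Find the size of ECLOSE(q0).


Starting from q0
Initialize closure = {q0}
Follow epsilon from q0 -> add q1
Follow epsilon from q1 -> add q2
Final closure: {q0, q1, q2}
Size = 3

3


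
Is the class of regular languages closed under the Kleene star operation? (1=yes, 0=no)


Regular languages are closed under:
- Union (DFA product construction)
- Intersection (DFA product construction)
- Complement (swap accept/reject states)
- Concatenation (NFA construction)
- Kleene star (NFA construction)
Kleene star is in this list
Therefore: closed

1


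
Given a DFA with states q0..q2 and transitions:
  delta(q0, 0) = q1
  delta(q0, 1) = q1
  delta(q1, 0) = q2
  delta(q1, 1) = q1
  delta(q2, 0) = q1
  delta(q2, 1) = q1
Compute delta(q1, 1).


Looking up transition function:
delta(q1, 1) in the table
Row: q1, Column: 1
Result: q1

q1


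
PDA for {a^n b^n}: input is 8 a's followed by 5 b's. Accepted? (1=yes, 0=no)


Language requires equal numbers of a's and b's
PDA pushes for each 'a', pops for each 'b'
Number of a's = 8
Number of b's = 5
8 != 5 -> Reject

0


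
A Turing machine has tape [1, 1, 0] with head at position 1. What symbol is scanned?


Tape: [1, 1, 0]
Positions: 0 1 2
Values:    1 1 0
Head at position 1
tape[1] = 1

1


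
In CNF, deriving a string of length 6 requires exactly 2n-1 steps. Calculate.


Chomsky Normal Form derivation:
String length n = 6
Each step either:
  - Splits a nonterminal into two (n-1 such steps)
  - Converts a nonterminal to terminal (n such steps)
Total = (n-1) + n = 2n - 1
= 2(6) - 1
= 12 - 1
= 11

11


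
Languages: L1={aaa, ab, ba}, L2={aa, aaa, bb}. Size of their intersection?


L1 = {aaa, ab, ba}
L2 = {aa, aaa, bb}
Checking each string in L1 against L2:
  'aaa': in L2? Yes
  'ab': in L2? No
  'ba': in L2? No
Intersection = {aaa}
|L1 ∩ L2| = 1

1


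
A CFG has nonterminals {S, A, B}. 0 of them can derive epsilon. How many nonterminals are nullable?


Nonterminals: {S, A, B}
A nonterminal is nullable if it can derive epsilon
Counting nullable nonterminals: 0
Total nullable = 0

0


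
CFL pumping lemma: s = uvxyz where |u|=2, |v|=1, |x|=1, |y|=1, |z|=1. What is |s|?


|s| = |u| + |v| + |x| + |y| + |z|
= 2 + 1 + 1 + 1 + 1
= 3 + 1 + 2
= 4 + 2
= 6

6


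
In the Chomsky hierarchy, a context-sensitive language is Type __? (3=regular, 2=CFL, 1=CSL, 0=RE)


Chomsky hierarchy levels:
  Type 3: Regular (DFA/NFA/regex)
  Type 2: Context-free (PDA)
  Type 1: Context-sensitive
  Type 0: Recursively enumerable (TM)
'context-sensitive' corresponds to Type 1

1


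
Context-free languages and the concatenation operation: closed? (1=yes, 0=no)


CFL closure properties:
  Closed under: union, concatenation, Kleene star
  NOT closed under: intersection, complement
Operation 'concatenation' is in closed list -> Yes (closed)

1


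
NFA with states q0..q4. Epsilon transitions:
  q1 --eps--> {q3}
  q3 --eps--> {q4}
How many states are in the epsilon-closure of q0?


Starting from q0
Initialize closure = {q0}
q0 has no outgoing epsilon transitions -> nothing to add
Final closure: {q0}
Size = 1

1


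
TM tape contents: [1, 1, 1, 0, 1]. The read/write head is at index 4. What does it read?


Tape: [1, 1, 1, 0, 1]
Positions: 0 1 2 3 4
Values:    1 1 1 0 1
Head at position 4
tape[4] = 1

1


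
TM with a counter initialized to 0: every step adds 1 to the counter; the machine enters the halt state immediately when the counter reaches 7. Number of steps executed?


Counter starts at 0. Counting sequence:
  Step 1: counter = 1
  Step 2: counter = 2
  Step 3: counter = 3
  Step 4: counter = 4
  Step 5: counter = 5
  Step 6: counter = 6
  Step 7: counter = 7
Counter reached 7 -> halt
Total steps = 7

7


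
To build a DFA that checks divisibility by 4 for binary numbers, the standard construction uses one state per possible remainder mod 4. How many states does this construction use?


Divisibility by 4 is tracked via the remainder mod 4: 0, 1, ..., 3
The construction assigns one state to each remainder
Number of remainders = 4

4


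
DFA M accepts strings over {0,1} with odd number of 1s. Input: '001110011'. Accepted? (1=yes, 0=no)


DFA has 2 states: q_even (start, accept=no) and q_odd
Processing string '001110011' character by character:
  Position 0: read '0', 1-count=0 -> q_even (no change)
  Position 1: read '0', 1-count=0 -> q_even (no change)
  Position 2: read '1', 1-count=1 -> q_odd
  Position 3: read '1', 1-count=2 -> q_even
  Position 4: read '1', 1-count=3 -> q_odd
  Position 5: read '0', 1-count=3 -> q_odd (no change)
  Position 6: read '0', 1-count=3 -> q_odd (no change)
  Position 7: read '1', 1-count=4 -> q_even
  Position 8: read '1', 1-count=5 -> q_odd
Final state: q_odd, total 1s = 5 (odd); the DFA requires an odd count -> accept

1


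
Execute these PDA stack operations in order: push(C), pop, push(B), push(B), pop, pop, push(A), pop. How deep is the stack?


Tracing stack operations:
  push(C) -> stack = [C], depth=1
  pop -> removed C, stack = [], depth=0
  push(B) -> stack = [B], depth=1
  push(B) -> stack = [B,B], depth=2
  pop -> removed B, stack = [B], depth=1
  pop -> removed B, stack = [], depth=0
  push(A) -> stack = [A], depth=1
  pop -> removed A, stack = [], depth=0
Final depth = 0

0


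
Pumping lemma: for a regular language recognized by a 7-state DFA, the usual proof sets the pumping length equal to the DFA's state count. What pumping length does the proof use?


Pumping lemma for regular languages (standard proof):
Take p = |Q|, the number of DFA states.
Any string of length >= |Q| passes through |Q|+1 states while reading its first |Q| symbols,
so by pigeonhole some state repeats, giving the loop that can be pumped.
Here |Q| = 7
Therefore the proof uses p = 7

7


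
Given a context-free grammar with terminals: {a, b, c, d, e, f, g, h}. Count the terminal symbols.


Terminal symbols: a, b, c, d, e, f, g, h
Counting each: a (#1), b (#2), c (#3), d (#4), e (#5), f (#6), g (#7), h (#8)
Total = 8

8


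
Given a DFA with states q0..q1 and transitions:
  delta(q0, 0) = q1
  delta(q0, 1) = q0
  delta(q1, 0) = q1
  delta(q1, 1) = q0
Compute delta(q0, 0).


Looking up transition function:
delta(q0, 0) in the table
Row: q0, Column: 0
Result: q1

q1


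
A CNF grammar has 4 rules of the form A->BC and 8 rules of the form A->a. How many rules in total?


CNF allows two rule forms:
  A -> BC (binary): 4 rules
  A -> a (terminal): 8 rules
Total = 4 + 8 = 12

12


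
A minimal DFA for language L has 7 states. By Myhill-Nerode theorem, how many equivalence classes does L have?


Myhill-Nerode theorem:
Number of equivalence classes = number of states in minimal DFA
Minimal DFA states = 7
Therefore equivalence classes = 7

7


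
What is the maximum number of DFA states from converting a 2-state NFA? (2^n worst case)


NFA has 2 states
Subset construction: each DFA state = subset of NFA states
Maximum subsets = 2^2
2^2 = 4

4


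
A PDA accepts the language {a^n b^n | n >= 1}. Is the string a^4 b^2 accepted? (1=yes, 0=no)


Language requires equal numbers of a's and b's
PDA pushes for each 'a', pops for each 'b'
Number of a's = 4
Number of b's = 2
4 != 2 -> Reject

0


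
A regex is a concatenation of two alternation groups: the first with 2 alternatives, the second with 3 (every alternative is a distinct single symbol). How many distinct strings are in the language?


First group: 2 alternatives
Second group: 3 alternatives
Concatenation: each choice from group 1 pairs with each from group 2
Total = 2 x 3 = 6

6


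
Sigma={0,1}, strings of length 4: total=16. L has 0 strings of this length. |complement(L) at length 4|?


Alphabet: {0,1}
String length: 4
Total strings of length 4 = 2^4 = 16
Strings in L = 0
Complement = total - |L|
= 16 - 0
= 16

16


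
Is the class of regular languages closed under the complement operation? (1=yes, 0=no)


Regular languages are closed under:
- Union (DFA product construction)
- Intersection (DFA product construction)
- Complement (swap accept/reject states)
- Concatenation (NFA construction)
- Kleene star (NFA construction)
complement is in this list
Therefore: closed

1


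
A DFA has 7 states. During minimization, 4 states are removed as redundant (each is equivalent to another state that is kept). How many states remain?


Original DFA: 7 states
Redundant states removed: 4
Minimized states = original - removed
= 7 - 4
= 3

3


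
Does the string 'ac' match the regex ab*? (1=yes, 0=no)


Pattern: ab*
String: 'ac'
Pattern requires: exactly one 'a' followed by zero or more 'b's
First char is 'a' -> OK
Rest 'c': all b's? No
Result: 0

0


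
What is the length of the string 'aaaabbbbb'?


String: 'aaaabbbbb'
Counting characters:
  'a' appears 4 time(s)
  'b' appears 5 time(s)
Total length = 4 + 5 = 9

9


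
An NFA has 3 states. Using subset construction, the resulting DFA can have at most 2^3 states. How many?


NFA has 3 states
Subset construction: each DFA state = subset of NFA states
Maximum subsets = 2^3
2^3 = 8

8


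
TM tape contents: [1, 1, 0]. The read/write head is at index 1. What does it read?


Tape: [1, 1, 0]
Positions: 0 1 2
Values:    1 1 0
Head at position 1
tape[1] = 1

1


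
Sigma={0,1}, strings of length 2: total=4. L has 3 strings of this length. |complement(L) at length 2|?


Alphabet: {0,1}
String length: 2
Total strings of length 2 = 2^2 = 4
Strings in L = 3
Complement = total - |L|
= 4 - 3
= 1

1


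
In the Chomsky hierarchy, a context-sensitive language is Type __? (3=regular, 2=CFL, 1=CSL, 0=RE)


Chomsky hierarchy levels:
  Type 3: Regular (DFA/NFA/regex)
  Type 2: Context-free (PDA)
  Type 1: Context-sensitive
  Type 0: Recursively enumerable (TM)
'context-sensitive' corresponds to Type 1

1


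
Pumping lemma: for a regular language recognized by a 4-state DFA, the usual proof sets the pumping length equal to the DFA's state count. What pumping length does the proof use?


Pumping lemma for regular languages (standard proof):
Take p = |Q|, the number of DFA states.
Any string of length >= |Q| passes through |Q|+1 states while reading its first |Q| symbols,
so by pigeonhole some state repeats, giving the loop that can be pumped.
Here |Q| = 4
Therefore the proof uses p = 4

4


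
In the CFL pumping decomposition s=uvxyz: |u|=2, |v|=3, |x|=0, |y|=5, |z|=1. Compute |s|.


|s| = |u| + |v| + |x| + |y| + |z|
= 2 + 3 + 0 + 5 + 1
= 5 + 0 + 6
= 5 + 6
= 11

11


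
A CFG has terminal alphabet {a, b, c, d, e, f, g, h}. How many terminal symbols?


Terminal symbols: a, b, c, d, e, f, g, h
Counting each: a (#1), b (#2), c (#3), d (#4), e (#5), f (#6), g (#7), h (#8)
Total = 8

8


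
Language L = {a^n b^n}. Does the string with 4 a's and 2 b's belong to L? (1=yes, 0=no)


Language requires equal numbers of a's and b's
PDA pushes for each 'a', pops for each 'b'
Number of a's = 4
Number of b's = 2
4 != 2 -> Reject

0


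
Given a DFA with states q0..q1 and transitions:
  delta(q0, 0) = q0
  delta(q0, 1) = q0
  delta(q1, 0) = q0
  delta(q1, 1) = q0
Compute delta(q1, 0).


Looking up transition function:
delta(q1, 0) in the table
Row: q1, Column: 0
Result: q0

q0


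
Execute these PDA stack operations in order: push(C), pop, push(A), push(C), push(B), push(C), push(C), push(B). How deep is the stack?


Tracing stack operations:
  push(C) -> stack = [C], depth=1
  pop -> removed C, stack = [], depth=0
  push(A) -> stack = [A], depth=1
  push(C) -> stack = [A,C], depth=2
  push(B) -> stack = [A,C,B], depth=3
  push(C) -> stack = [A,C,B,C], depth=4
  push(C) -> stack = [A,C,B,C,C], depth=5
  push(B) -> stack = [A,C,B,C,C,B], depth=6
Final depth = 6

6


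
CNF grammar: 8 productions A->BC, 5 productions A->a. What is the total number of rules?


CNF allows two rule forms:
  A -> BC (binary): 8 rules
  A -> a (terminal): 5 rules
Total = 8 + 5 = 13

13


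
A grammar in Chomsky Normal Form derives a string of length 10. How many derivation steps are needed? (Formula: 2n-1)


Chomsky Normal Form derivation:
String length n = 10
Each step either:
  - Splits a nonterminal into two (n-1 such steps)
  - Converts a nonterminal to terminal (n such steps)
Total = (n-1) + n = 2n - 1
= 2(10) - 1
= 20 - 1
= 19

19


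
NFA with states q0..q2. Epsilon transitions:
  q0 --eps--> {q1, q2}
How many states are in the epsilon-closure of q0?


Starting from q0
Initialize closure = {q0}
Follow epsilon from q0 -> add q1
Follow epsilon from q0 -> add q2
Final closure: {q0, q1, q2}
Size = 3

3


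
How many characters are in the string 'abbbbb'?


String: 'abbbbb'
Counting characters:
  'a' appears 1 time(s)
  'b' appears 5 time(s)
Total length = 1 + 5 = 6

6


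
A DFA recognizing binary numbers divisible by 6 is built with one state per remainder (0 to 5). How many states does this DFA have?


Divisibility by 6 is tracked via the remainder mod 6: 0, 1, ..., 5
The construction assigns one state to each remainder
Number of remainders = 6

6


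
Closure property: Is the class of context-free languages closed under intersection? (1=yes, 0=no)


CFL closure properties:
  Closed under: union, concatenation, Kleene star
  NOT closed under: intersection, complement
Operation 'intersection' is in not-closed list -> No (not closed)

0


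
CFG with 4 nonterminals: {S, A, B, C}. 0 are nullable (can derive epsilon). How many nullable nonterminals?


Nonterminals: {S, A, B, C}
A nonterminal is nullable if it can derive epsilon
Counting nullable nonterminals: 0
Total nullable = 0

0


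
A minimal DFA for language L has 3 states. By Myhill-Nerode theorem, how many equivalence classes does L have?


Myhill-Nerode theorem:
Number of equivalence classes = number of states in minimal DFA
Minimal DFA states = 3
Therefore equivalence classes = 3

3


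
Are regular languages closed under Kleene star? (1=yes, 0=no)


Regular languages are closed under:
- Union (DFA product construction)
- Intersection (DFA product construction)
- Complement (swap accept/reject states)
- Concatenation (NFA construction)
- Kleene star (NFA construction)
Kleene star is in this list
Therefore: closed

1


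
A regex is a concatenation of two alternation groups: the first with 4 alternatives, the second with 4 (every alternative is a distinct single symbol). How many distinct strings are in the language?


First group: 4 alternatives
Second group: 4 alternatives
Concatenation: each choice from group 1 pairs with each from group 2
Total = 4 x 4 = 16

16


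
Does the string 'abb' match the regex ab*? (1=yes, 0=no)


Pattern: ab*
String: 'abb'
Pattern requires: exactly one 'a' followed by zero or more 'b's
First char is 'a' -> OK
Rest 'bb': all b's? Yes
Result: 1

1


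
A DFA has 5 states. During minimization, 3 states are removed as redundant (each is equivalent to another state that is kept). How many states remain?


Original DFA: 5 states
Redundant states removed: 3
Minimized states = original - removed
= 5 - 3
= 2

2


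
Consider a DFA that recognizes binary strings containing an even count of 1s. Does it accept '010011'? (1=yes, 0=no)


DFA has 2 states: q_even (start, accept=yes) and q_odd
Processing string '010011' character by character:
  Position 0: read '0', 1-count=0 -> q_even (no change)
  Position 1: read '1', 1-count=1 -> q_odd
  Position 2: read '0', 1-count=1 -> q_odd (no change)
  Position 3: read '0', 1-count=1 -> q_odd (no change)
  Position 4: read '1', 1-count=2 -> q_even
  Position 5: read '1', 1-count=3 -> q_odd
Final state: q_odd, total 1s = 3 (odd); the DFA requires an even count -> reject

0


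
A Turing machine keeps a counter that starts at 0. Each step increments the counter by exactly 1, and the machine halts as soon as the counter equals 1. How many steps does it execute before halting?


Counter starts at 0. Counting sequence:
  Step 1: counter = 1
Counter reached 1 -> halt
Total steps = 1

1


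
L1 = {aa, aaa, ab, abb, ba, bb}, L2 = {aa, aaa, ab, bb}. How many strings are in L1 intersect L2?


L1 = {aa, aaa, ab, abb, ba, bb}
L2 = {aa, aaa, ab, bb}
Checking each string in L1 against L2:
  'aa': in L2? Yes
  'aaa': in L2? Yes
  'ab': in L2? Yes
  'abb': in L2? No
  'ba': in L2? No
  'bb': in L2? Yes
Intersection = {aa, aaa, ab, bb}
|L1 ∩ L2| = 4

4


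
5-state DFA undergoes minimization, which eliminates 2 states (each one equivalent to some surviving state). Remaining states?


Original DFA: 5 states
Redundant states removed: 2
Minimized states = original - removed
= 5 - 2
= 3

3


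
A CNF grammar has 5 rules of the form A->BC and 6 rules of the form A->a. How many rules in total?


CNF allows two rule forms:
  A -> BC (binary): 5 rules
  A -> a (terminal): 6 rules
Total = 5 + 6 = 11

11


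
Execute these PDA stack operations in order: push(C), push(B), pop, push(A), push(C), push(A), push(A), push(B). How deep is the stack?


Tracing stack operations:
  push(C) -> stack = [C], depth=1
  push(B) -> stack = [C,B], depth=2
  pop -> removed B, stack = [C], depth=1
  push(A) -> stack = [C,A], depth=2
  push(C) -> stack = [C,A,C], depth=3
  push(A) -> stack = [C,A,C,A], depth=4
  push(A) -> stack = [C,A,C,A,A], depth=5
  push(B) -> stack = [C,A,C,A,A,B], depth=6
Final depth = 6

6


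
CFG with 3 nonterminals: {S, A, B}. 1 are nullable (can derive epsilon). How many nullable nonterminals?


Nonterminals: {S, A, B}
A nonterminal is nullable if it can derive epsilon
Counting nullable nonterminals: 1
Total nullable = 1

1


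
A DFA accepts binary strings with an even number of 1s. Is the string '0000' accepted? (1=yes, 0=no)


DFA has 2 states: q_even (start, accept=yes) and q_odd
Processing string '0000' character by character:
  Position 0: read '0', 1-count=0 -> q_even (no change)
  Position 1: read '0', 1-count=0 -> q_even (no change)
  Position 2: read '0', 1-count=0 -> q_even (no change)
  Position 3: read '0', 1-count=0 -> q_even (no change)
Final state: q_even, total 1s = 0 (even); the DFA requires an even count -> accept

1


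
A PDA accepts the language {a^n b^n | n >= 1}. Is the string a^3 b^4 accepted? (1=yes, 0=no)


Language requires equal numbers of a's and b's
PDA pushes for each 'a', pops for each 'b'
Number of a's = 3
Number of b's = 4
3 != 4 -> Reject

0


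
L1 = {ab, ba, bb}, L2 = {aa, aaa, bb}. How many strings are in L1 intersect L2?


L1 = {ab, ba, bb}
L2 = {aa, aaa, bb}
Checking each string in L1 against L2:
  'ab': in L2? No
  'ba': in L2? No
  'bb': in L2? Yes
Intersection = {bb}
|L1 ∩ L2| = 1

1


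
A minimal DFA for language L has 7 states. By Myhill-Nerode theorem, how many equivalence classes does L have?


Myhill-Nerode theorem:
Number of equivalence classes = number of states in minimal DFA
Minimal DFA states = 7
Therefore equivalence classes = 7

7


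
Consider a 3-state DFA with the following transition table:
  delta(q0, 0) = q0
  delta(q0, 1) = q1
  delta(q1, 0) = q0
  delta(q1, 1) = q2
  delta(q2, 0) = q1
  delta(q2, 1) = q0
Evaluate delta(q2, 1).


Looking up transition function:
delta(q2, 1) in the table
Row: q2, Column: 1
Result: q0

q0


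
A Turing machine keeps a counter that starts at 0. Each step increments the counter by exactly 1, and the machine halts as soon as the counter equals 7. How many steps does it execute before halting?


Counter starts at 0. Counting sequence:
  Step 1: counter = 1
  Step 2: counter = 2
  Step 3: counter = 3
  Step 4: counter = 4
  Step 5: counter = 5
  Step 6: counter = 6
  Step 7: counter = 7
Counter reached 7 -> halt
Total steps = 7

7


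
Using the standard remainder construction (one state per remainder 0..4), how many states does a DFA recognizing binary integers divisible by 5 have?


Divisibility by 5 is tracked via the remainder mod 5: 0, 1, ..., 4
The construction assigns one state to each remainder
Number of remainders = 5

5


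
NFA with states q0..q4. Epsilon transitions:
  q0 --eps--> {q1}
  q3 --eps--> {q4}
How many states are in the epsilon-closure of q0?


Starting from q0
Initialize closure = {q0}
Follow epsilon from q0 -> add q1
Final closure: {q0, q1}
Size = 2

2


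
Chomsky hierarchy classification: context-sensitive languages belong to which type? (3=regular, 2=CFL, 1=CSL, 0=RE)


Chomsky hierarchy levels:
  Type 3: Regular (DFA/NFA/regex)
  Type 2: Context-free (PDA)
  Type 1: Context-sensitive
  Type 0: Recursively enumerable (TM)
'context-sensitive' corresponds to Type 1

1


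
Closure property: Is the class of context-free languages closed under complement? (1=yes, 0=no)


CFL closure properties:
  Closed under: union, concatenation, Kleene star
  NOT closed under: intersection, complement
Operation 'complement' is in not-closed list -> No (not closed)

0
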